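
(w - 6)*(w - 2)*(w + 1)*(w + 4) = w^4 - 3*w^3 - 24*w^2 + 28*w + 48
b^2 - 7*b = b*(b - 7)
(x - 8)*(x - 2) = x^2 - 10*x + 16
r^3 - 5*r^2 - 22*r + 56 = (r - 7)*(r - 2)*(r + 4)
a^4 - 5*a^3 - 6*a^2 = a^2*(a - 6)*(a + 1)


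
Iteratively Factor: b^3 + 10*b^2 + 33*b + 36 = (b + 4)*(b^2 + 6*b + 9) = (b + 3)*(b + 4)*(b + 3)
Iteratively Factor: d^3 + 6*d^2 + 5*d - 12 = (d + 4)*(d^2 + 2*d - 3) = (d + 3)*(d + 4)*(d - 1)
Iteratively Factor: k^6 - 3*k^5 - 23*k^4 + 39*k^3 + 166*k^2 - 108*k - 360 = (k + 3)*(k^5 - 6*k^4 - 5*k^3 + 54*k^2 + 4*k - 120) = (k - 5)*(k + 3)*(k^4 - k^3 - 10*k^2 + 4*k + 24) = (k - 5)*(k + 2)*(k + 3)*(k^3 - 3*k^2 - 4*k + 12) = (k - 5)*(k + 2)^2*(k + 3)*(k^2 - 5*k + 6) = (k - 5)*(k - 2)*(k + 2)^2*(k + 3)*(k - 3)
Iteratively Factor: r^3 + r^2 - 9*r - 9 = (r - 3)*(r^2 + 4*r + 3) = (r - 3)*(r + 3)*(r + 1)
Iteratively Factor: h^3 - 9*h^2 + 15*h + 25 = (h + 1)*(h^2 - 10*h + 25) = (h - 5)*(h + 1)*(h - 5)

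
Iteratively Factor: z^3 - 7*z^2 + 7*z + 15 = (z + 1)*(z^2 - 8*z + 15) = (z - 3)*(z + 1)*(z - 5)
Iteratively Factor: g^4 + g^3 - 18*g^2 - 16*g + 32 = (g + 4)*(g^3 - 3*g^2 - 6*g + 8) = (g + 2)*(g + 4)*(g^2 - 5*g + 4) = (g - 1)*(g + 2)*(g + 4)*(g - 4)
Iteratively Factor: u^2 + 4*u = (u + 4)*(u)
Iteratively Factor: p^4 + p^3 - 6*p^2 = (p)*(p^3 + p^2 - 6*p) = p*(p + 3)*(p^2 - 2*p) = p*(p - 2)*(p + 3)*(p)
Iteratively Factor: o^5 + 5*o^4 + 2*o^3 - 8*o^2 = (o)*(o^4 + 5*o^3 + 2*o^2 - 8*o) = o*(o + 2)*(o^3 + 3*o^2 - 4*o) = o^2*(o + 2)*(o^2 + 3*o - 4) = o^2*(o - 1)*(o + 2)*(o + 4)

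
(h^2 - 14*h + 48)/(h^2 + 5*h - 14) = (h^2 - 14*h + 48)/(h^2 + 5*h - 14)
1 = 1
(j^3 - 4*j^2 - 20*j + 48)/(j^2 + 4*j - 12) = (j^2 - 2*j - 24)/(j + 6)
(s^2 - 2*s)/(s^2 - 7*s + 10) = s/(s - 5)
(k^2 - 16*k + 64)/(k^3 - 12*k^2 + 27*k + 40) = (k - 8)/(k^2 - 4*k - 5)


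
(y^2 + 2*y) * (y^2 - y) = y^4 + y^3 - 2*y^2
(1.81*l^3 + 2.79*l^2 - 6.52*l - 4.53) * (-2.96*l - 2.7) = -5.3576*l^4 - 13.1454*l^3 + 11.7662*l^2 + 31.0128*l + 12.231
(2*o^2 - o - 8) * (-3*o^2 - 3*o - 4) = -6*o^4 - 3*o^3 + 19*o^2 + 28*o + 32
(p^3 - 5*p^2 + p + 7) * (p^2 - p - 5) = p^5 - 6*p^4 + p^3 + 31*p^2 - 12*p - 35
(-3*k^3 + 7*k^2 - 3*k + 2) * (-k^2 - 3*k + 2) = 3*k^5 + 2*k^4 - 24*k^3 + 21*k^2 - 12*k + 4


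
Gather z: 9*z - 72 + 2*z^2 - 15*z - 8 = 2*z^2 - 6*z - 80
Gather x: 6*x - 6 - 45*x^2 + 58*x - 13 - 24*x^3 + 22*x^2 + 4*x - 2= -24*x^3 - 23*x^2 + 68*x - 21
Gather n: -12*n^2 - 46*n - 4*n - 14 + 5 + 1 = -12*n^2 - 50*n - 8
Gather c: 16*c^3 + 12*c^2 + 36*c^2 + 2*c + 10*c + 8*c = 16*c^3 + 48*c^2 + 20*c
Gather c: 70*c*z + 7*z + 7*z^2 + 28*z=70*c*z + 7*z^2 + 35*z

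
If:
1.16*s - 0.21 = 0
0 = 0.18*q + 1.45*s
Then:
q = -1.46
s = 0.18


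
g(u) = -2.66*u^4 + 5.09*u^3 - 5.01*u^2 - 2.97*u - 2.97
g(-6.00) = -4712.31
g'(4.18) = -555.14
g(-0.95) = -11.20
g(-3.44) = -631.73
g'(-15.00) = 39493.08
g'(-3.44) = 645.33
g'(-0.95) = 29.45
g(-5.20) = -2783.58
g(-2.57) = -230.87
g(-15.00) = -152926.92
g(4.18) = -543.23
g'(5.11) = -1075.17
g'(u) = -10.64*u^3 + 15.27*u^2 - 10.02*u - 2.97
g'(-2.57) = 304.25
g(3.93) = -417.60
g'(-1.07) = 38.27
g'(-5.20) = 1958.10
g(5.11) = -1283.49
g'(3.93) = -452.34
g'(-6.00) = 2905.11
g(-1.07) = -15.25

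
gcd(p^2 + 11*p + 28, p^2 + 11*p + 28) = p^2 + 11*p + 28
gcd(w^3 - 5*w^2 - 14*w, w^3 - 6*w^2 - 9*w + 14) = w^2 - 5*w - 14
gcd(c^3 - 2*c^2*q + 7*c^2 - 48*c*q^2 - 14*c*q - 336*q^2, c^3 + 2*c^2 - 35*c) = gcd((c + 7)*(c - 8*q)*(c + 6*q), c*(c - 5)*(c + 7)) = c + 7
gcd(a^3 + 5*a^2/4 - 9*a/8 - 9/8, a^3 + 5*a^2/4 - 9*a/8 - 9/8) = a^3 + 5*a^2/4 - 9*a/8 - 9/8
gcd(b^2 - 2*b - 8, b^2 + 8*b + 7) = 1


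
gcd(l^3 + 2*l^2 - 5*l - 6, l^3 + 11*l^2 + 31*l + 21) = l^2 + 4*l + 3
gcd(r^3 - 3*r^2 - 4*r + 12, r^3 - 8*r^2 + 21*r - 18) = r^2 - 5*r + 6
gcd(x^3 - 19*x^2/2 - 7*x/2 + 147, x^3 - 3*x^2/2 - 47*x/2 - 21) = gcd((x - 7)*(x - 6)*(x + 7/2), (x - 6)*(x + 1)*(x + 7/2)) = x^2 - 5*x/2 - 21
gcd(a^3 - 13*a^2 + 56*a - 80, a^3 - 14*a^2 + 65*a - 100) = a^2 - 9*a + 20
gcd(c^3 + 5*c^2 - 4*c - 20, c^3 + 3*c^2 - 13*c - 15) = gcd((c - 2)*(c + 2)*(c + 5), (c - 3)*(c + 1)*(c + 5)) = c + 5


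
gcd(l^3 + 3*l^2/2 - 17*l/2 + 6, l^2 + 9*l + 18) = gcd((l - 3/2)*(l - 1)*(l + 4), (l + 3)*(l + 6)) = 1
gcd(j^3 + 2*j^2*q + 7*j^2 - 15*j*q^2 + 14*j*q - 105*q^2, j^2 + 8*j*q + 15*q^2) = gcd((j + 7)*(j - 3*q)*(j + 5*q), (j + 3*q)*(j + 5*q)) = j + 5*q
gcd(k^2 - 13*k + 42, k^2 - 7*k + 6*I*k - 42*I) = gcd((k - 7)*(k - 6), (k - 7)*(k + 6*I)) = k - 7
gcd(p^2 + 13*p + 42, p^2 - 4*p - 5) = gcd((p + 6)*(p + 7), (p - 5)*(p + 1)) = 1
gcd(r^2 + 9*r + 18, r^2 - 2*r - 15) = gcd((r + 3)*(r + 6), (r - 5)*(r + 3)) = r + 3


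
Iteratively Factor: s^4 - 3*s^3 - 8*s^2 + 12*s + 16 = (s - 4)*(s^3 + s^2 - 4*s - 4) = (s - 4)*(s + 1)*(s^2 - 4) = (s - 4)*(s + 1)*(s + 2)*(s - 2)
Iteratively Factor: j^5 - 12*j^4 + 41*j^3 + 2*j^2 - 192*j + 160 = (j + 2)*(j^4 - 14*j^3 + 69*j^2 - 136*j + 80) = (j - 4)*(j + 2)*(j^3 - 10*j^2 + 29*j - 20) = (j - 4)*(j - 1)*(j + 2)*(j^2 - 9*j + 20) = (j - 5)*(j - 4)*(j - 1)*(j + 2)*(j - 4)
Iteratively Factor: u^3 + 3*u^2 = (u)*(u^2 + 3*u) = u*(u + 3)*(u)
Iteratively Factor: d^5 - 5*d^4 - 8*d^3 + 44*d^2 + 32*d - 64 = (d - 4)*(d^4 - d^3 - 12*d^2 - 4*d + 16) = (d - 4)^2*(d^3 + 3*d^2 - 4) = (d - 4)^2*(d + 2)*(d^2 + d - 2) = (d - 4)^2*(d - 1)*(d + 2)*(d + 2)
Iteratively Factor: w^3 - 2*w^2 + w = (w - 1)*(w^2 - w) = (w - 1)^2*(w)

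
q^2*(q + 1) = q^3 + q^2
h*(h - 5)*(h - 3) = h^3 - 8*h^2 + 15*h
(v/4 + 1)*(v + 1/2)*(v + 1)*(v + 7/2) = v^4/4 + 9*v^3/4 + 103*v^2/16 + 99*v/16 + 7/4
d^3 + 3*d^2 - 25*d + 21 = (d - 3)*(d - 1)*(d + 7)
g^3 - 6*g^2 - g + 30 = (g - 5)*(g - 3)*(g + 2)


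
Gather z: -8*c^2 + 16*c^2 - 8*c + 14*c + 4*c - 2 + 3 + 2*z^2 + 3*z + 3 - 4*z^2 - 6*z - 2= 8*c^2 + 10*c - 2*z^2 - 3*z + 2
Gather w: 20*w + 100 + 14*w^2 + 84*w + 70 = 14*w^2 + 104*w + 170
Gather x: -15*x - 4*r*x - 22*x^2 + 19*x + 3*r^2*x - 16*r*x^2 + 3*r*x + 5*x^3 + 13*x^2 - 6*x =5*x^3 + x^2*(-16*r - 9) + x*(3*r^2 - r - 2)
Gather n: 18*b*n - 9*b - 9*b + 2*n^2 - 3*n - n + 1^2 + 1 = -18*b + 2*n^2 + n*(18*b - 4) + 2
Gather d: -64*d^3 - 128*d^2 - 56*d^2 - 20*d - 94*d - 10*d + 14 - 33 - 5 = -64*d^3 - 184*d^2 - 124*d - 24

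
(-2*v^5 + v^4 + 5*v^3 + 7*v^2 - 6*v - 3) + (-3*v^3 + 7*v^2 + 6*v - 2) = -2*v^5 + v^4 + 2*v^3 + 14*v^2 - 5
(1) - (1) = 0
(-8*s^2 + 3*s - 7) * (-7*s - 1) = 56*s^3 - 13*s^2 + 46*s + 7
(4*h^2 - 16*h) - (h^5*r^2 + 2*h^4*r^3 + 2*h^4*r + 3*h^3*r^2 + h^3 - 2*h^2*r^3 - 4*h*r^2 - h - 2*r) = -h^5*r^2 - 2*h^4*r^3 - 2*h^4*r - 3*h^3*r^2 - h^3 + 2*h^2*r^3 + 4*h^2 + 4*h*r^2 - 15*h + 2*r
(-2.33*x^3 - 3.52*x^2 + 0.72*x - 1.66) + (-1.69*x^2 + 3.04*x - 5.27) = -2.33*x^3 - 5.21*x^2 + 3.76*x - 6.93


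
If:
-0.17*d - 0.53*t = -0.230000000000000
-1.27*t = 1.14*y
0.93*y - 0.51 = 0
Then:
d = 2.89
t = -0.49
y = 0.55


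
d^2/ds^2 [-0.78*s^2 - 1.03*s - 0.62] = -1.56000000000000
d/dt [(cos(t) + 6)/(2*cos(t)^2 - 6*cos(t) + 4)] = (cos(t)^2 + 12*cos(t) - 20)*sin(t)/(2*(cos(t)^2 - 3*cos(t) + 2)^2)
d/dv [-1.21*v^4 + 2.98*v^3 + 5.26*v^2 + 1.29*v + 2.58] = -4.84*v^3 + 8.94*v^2 + 10.52*v + 1.29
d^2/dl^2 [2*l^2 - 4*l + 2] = 4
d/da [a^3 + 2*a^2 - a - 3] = 3*a^2 + 4*a - 1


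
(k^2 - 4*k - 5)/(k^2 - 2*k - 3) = (k - 5)/(k - 3)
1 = 1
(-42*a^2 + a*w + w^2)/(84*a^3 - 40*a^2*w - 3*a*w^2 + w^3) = (-42*a^2 + a*w + w^2)/(84*a^3 - 40*a^2*w - 3*a*w^2 + w^3)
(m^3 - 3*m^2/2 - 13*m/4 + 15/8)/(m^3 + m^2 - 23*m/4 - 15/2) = (m - 1/2)/(m + 2)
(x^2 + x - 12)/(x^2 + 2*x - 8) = (x - 3)/(x - 2)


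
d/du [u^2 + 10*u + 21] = 2*u + 10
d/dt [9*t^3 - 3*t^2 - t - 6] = 27*t^2 - 6*t - 1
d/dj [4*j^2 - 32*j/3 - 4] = 8*j - 32/3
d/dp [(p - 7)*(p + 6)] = 2*p - 1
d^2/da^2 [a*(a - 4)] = 2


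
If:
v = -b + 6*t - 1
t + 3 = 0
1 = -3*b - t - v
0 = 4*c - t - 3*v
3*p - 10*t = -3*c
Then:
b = 21/2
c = -183/8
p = 103/8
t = -3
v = -59/2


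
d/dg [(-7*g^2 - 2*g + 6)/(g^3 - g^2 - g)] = (7*g^4 + 4*g^3 - 13*g^2 + 12*g + 6)/(g^2*(g^4 - 2*g^3 - g^2 + 2*g + 1))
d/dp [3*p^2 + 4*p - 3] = 6*p + 4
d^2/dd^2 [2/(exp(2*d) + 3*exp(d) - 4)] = 2*(2*(2*exp(d) + 3)^2*exp(d) - (4*exp(d) + 3)*(exp(2*d) + 3*exp(d) - 4))*exp(d)/(exp(2*d) + 3*exp(d) - 4)^3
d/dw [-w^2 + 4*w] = 4 - 2*w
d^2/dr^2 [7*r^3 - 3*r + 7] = 42*r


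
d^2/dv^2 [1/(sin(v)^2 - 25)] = 2*(-2*sin(v)^4 - 47*sin(v)^2 + 25)/(sin(v)^2 - 25)^3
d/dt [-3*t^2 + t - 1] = 1 - 6*t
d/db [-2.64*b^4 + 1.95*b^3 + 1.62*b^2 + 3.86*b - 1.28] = -10.56*b^3 + 5.85*b^2 + 3.24*b + 3.86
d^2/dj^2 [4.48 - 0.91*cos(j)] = 0.91*cos(j)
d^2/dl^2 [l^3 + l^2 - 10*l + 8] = 6*l + 2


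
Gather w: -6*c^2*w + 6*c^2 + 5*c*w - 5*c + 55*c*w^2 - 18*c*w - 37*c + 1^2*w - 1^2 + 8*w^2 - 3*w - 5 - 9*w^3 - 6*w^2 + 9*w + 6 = 6*c^2 - 42*c - 9*w^3 + w^2*(55*c + 2) + w*(-6*c^2 - 13*c + 7)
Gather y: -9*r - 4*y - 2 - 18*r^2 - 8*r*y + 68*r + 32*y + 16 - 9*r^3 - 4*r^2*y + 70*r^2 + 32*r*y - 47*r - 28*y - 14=-9*r^3 + 52*r^2 + 12*r + y*(-4*r^2 + 24*r)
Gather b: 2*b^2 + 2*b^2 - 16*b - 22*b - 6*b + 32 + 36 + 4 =4*b^2 - 44*b + 72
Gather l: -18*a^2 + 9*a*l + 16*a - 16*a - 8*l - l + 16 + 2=-18*a^2 + l*(9*a - 9) + 18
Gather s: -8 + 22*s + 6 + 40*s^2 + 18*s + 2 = 40*s^2 + 40*s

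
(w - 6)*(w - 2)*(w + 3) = w^3 - 5*w^2 - 12*w + 36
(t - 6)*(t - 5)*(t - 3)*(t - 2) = t^4 - 16*t^3 + 91*t^2 - 216*t + 180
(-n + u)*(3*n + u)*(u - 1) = -3*n^2*u + 3*n^2 + 2*n*u^2 - 2*n*u + u^3 - u^2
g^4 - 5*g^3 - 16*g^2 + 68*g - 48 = (g - 6)*(g - 2)*(g - 1)*(g + 4)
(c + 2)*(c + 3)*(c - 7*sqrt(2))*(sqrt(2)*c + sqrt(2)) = sqrt(2)*c^4 - 14*c^3 + 6*sqrt(2)*c^3 - 84*c^2 + 11*sqrt(2)*c^2 - 154*c + 6*sqrt(2)*c - 84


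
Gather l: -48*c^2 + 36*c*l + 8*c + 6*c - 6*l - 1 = -48*c^2 + 14*c + l*(36*c - 6) - 1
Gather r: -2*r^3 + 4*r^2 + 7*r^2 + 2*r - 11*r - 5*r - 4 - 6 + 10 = -2*r^3 + 11*r^2 - 14*r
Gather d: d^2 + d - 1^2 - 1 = d^2 + d - 2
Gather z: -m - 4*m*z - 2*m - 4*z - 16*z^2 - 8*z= -3*m - 16*z^2 + z*(-4*m - 12)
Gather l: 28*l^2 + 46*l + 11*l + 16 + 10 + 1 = 28*l^2 + 57*l + 27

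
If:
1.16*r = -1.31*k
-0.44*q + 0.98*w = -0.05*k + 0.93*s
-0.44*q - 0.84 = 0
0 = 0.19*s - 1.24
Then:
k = 104.589473684211 - 19.6*w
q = -1.91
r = 22.1344827586207*w - 118.113974591652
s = 6.53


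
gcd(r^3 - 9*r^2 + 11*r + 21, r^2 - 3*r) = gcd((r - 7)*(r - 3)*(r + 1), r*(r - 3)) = r - 3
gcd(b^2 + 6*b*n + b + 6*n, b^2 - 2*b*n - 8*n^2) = 1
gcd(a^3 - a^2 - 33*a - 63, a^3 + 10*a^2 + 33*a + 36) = a^2 + 6*a + 9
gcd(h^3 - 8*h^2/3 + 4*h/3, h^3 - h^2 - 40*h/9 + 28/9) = h - 2/3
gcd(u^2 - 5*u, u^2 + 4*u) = u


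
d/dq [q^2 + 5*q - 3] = 2*q + 5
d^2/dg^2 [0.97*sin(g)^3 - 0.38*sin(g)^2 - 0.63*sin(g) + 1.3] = -0.097500000000001*sin(g) + 2.1825*sin(3*g) - 0.76*cos(2*g)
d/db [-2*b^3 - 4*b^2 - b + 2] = -6*b^2 - 8*b - 1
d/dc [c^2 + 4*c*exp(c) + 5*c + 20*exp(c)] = 4*c*exp(c) + 2*c + 24*exp(c) + 5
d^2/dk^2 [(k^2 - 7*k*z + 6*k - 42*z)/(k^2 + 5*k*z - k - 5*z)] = 2*((2*k + 5*z - 1)^2*(k^2 - 7*k*z + 6*k - 42*z) + (k^2 + 5*k*z - k - 5*z)^2 + (k^2 + 5*k*z - k - 5*z)*(-k^2 + 7*k*z - 6*k + 42*z - (2*k - 7*z + 6)*(2*k + 5*z - 1)))/(k^2 + 5*k*z - k - 5*z)^3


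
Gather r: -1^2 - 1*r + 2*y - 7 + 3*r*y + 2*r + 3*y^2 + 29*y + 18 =r*(3*y + 1) + 3*y^2 + 31*y + 10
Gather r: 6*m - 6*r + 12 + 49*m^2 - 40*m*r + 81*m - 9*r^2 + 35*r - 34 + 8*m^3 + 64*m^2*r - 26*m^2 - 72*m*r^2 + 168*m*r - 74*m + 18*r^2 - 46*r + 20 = 8*m^3 + 23*m^2 + 13*m + r^2*(9 - 72*m) + r*(64*m^2 + 128*m - 17) - 2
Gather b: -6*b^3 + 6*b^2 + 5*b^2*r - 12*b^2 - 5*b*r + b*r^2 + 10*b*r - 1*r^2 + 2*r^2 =-6*b^3 + b^2*(5*r - 6) + b*(r^2 + 5*r) + r^2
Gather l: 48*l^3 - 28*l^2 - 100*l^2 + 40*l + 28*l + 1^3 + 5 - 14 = 48*l^3 - 128*l^2 + 68*l - 8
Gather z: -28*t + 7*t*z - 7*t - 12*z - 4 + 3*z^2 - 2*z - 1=-35*t + 3*z^2 + z*(7*t - 14) - 5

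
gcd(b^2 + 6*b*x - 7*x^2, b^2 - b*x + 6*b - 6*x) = -b + x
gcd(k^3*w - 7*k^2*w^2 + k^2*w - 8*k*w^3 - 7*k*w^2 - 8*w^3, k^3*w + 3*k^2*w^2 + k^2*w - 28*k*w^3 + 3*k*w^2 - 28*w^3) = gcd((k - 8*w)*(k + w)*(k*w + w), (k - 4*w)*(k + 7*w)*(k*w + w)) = k*w + w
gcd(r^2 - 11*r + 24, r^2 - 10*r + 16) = r - 8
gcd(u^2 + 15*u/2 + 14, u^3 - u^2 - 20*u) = u + 4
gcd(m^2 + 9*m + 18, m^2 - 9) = m + 3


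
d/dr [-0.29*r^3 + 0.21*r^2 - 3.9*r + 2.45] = -0.87*r^2 + 0.42*r - 3.9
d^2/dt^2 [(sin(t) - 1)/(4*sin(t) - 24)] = 5*(-6*sin(t) + cos(t)^2 + 1)/(4*(sin(t) - 6)^3)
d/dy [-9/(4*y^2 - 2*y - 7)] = 18*(4*y - 1)/(-4*y^2 + 2*y + 7)^2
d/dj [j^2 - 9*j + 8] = 2*j - 9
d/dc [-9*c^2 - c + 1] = -18*c - 1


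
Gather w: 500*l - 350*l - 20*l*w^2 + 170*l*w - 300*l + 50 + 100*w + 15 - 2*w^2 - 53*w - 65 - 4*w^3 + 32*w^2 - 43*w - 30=-150*l - 4*w^3 + w^2*(30 - 20*l) + w*(170*l + 4) - 30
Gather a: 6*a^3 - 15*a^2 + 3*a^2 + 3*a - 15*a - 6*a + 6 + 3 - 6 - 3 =6*a^3 - 12*a^2 - 18*a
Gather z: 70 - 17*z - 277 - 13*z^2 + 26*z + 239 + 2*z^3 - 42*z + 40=2*z^3 - 13*z^2 - 33*z + 72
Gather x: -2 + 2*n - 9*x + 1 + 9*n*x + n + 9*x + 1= 9*n*x + 3*n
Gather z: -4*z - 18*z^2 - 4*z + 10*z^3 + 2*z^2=10*z^3 - 16*z^2 - 8*z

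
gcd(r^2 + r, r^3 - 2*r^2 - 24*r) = r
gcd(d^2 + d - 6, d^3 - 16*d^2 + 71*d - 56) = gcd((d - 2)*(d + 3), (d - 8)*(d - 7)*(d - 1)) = 1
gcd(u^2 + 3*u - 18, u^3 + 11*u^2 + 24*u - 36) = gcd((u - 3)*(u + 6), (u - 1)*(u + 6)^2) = u + 6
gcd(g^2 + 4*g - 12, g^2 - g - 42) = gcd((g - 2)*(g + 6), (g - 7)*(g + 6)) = g + 6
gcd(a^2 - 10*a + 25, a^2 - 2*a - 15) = a - 5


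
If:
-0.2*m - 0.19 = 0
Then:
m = -0.95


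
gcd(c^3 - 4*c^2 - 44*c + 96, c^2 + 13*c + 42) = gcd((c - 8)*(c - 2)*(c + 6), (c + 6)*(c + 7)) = c + 6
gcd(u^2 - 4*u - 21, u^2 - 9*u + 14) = u - 7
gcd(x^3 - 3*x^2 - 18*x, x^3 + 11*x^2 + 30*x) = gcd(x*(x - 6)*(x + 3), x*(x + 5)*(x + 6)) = x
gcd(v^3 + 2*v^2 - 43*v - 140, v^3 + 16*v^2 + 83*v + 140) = v^2 + 9*v + 20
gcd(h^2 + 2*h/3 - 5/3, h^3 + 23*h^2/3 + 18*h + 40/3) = h + 5/3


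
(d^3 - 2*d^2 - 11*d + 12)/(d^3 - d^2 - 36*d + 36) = (d^2 - d - 12)/(d^2 - 36)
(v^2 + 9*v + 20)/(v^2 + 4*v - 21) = (v^2 + 9*v + 20)/(v^2 + 4*v - 21)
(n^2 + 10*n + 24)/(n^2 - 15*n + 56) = (n^2 + 10*n + 24)/(n^2 - 15*n + 56)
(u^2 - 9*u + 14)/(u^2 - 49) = (u - 2)/(u + 7)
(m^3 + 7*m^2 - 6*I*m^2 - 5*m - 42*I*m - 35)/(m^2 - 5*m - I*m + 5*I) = (m^2 + m*(7 - 5*I) - 35*I)/(m - 5)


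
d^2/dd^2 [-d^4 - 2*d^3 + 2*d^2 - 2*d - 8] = -12*d^2 - 12*d + 4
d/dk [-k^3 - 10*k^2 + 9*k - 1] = -3*k^2 - 20*k + 9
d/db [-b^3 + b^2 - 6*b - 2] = -3*b^2 + 2*b - 6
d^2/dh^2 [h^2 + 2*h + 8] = 2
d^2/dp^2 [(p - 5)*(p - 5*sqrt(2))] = 2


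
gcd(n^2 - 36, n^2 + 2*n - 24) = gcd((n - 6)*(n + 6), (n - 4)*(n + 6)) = n + 6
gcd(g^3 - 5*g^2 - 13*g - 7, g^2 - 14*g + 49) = g - 7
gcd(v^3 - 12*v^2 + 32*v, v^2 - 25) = 1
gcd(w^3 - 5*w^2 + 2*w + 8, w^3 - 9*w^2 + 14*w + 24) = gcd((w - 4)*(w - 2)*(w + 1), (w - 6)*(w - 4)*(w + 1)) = w^2 - 3*w - 4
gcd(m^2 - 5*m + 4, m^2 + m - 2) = m - 1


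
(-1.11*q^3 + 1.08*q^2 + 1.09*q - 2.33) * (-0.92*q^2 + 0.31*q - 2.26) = 1.0212*q^5 - 1.3377*q^4 + 1.8406*q^3 + 0.0407000000000002*q^2 - 3.1857*q + 5.2658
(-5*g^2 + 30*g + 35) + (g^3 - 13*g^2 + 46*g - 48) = g^3 - 18*g^2 + 76*g - 13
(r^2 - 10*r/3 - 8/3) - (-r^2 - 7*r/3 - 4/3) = 2*r^2 - r - 4/3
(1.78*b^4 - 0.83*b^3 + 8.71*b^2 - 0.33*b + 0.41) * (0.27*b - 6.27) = 0.4806*b^5 - 11.3847*b^4 + 7.5558*b^3 - 54.7008*b^2 + 2.1798*b - 2.5707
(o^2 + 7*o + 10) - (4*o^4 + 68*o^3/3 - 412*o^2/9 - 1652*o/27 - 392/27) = -4*o^4 - 68*o^3/3 + 421*o^2/9 + 1841*o/27 + 662/27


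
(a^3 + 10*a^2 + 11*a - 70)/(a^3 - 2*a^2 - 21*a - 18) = (-a^3 - 10*a^2 - 11*a + 70)/(-a^3 + 2*a^2 + 21*a + 18)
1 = 1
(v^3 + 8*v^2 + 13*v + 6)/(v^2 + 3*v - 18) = (v^2 + 2*v + 1)/(v - 3)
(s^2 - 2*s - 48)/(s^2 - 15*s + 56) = (s + 6)/(s - 7)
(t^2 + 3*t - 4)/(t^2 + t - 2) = (t + 4)/(t + 2)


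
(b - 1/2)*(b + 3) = b^2 + 5*b/2 - 3/2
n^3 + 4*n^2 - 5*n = n*(n - 1)*(n + 5)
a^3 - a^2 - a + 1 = (a - 1)^2*(a + 1)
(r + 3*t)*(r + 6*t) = r^2 + 9*r*t + 18*t^2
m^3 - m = m*(m - 1)*(m + 1)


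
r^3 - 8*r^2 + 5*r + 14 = (r - 7)*(r - 2)*(r + 1)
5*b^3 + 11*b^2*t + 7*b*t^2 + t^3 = (b + t)^2*(5*b + t)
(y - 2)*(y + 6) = y^2 + 4*y - 12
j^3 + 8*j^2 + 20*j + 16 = (j + 2)^2*(j + 4)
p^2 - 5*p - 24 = (p - 8)*(p + 3)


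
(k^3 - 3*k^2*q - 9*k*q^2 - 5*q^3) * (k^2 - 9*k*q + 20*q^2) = k^5 - 12*k^4*q + 38*k^3*q^2 + 16*k^2*q^3 - 135*k*q^4 - 100*q^5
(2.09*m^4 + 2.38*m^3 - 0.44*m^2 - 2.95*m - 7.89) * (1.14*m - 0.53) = 2.3826*m^5 + 1.6055*m^4 - 1.763*m^3 - 3.1298*m^2 - 7.4311*m + 4.1817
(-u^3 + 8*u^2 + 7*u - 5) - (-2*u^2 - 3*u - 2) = -u^3 + 10*u^2 + 10*u - 3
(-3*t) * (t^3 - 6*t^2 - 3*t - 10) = -3*t^4 + 18*t^3 + 9*t^2 + 30*t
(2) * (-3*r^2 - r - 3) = -6*r^2 - 2*r - 6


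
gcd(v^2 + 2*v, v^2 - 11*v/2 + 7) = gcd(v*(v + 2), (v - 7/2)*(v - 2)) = 1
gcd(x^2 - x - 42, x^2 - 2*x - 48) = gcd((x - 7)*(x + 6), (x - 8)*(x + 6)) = x + 6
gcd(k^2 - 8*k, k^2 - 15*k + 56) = k - 8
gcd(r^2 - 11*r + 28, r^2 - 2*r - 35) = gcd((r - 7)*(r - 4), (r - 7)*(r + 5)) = r - 7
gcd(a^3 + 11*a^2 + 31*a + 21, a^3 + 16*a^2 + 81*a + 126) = a^2 + 10*a + 21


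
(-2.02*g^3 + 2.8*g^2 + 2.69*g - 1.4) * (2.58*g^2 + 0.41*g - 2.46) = -5.2116*g^5 + 6.3958*g^4 + 13.0574*g^3 - 9.3971*g^2 - 7.1914*g + 3.444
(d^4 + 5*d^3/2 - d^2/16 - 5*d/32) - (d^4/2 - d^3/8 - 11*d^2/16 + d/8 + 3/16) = d^4/2 + 21*d^3/8 + 5*d^2/8 - 9*d/32 - 3/16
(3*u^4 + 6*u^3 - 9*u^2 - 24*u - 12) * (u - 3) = 3*u^5 - 3*u^4 - 27*u^3 + 3*u^2 + 60*u + 36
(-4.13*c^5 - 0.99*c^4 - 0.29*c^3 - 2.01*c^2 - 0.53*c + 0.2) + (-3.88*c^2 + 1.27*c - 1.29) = -4.13*c^5 - 0.99*c^4 - 0.29*c^3 - 5.89*c^2 + 0.74*c - 1.09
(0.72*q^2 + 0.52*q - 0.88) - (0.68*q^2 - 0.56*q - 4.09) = 0.0399999999999999*q^2 + 1.08*q + 3.21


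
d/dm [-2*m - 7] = -2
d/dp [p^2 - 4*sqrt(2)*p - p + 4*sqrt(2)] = 2*p - 4*sqrt(2) - 1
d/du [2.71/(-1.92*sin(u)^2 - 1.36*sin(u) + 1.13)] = (10.4064*sin(u) + 3.6856)*cos(u)/(1.92*sin(u)^2 + 1.36*sin(u) - 1.13)^2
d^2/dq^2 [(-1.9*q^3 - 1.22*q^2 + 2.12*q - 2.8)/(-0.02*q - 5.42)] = (0.00152*q^3 + 1.23576*q^2 + 334.89096*q + 72.140272)/(8.0e-6*q^3 + 0.006504*q^2 + 1.762584*q + 159.220088)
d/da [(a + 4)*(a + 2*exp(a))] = 2*a*exp(a) + 2*a + 10*exp(a) + 4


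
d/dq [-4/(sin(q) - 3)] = 4*cos(q)/(sin(q) - 3)^2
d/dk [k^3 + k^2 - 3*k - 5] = 3*k^2 + 2*k - 3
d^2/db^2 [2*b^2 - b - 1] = 4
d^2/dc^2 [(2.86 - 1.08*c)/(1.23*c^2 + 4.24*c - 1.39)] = (-(1.08*c - 2.86)*(2.46*c + 4.24)*(4.92*c + 8.48) + (7.9704*c + 2.1228)*(1.23*c^2 + 4.24*c - 1.39))/(1.23*c^2 + 4.24*c - 1.39)^3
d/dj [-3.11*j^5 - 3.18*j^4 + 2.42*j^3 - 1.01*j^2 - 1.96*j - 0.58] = -15.55*j^4 - 12.72*j^3 + 7.26*j^2 - 2.02*j - 1.96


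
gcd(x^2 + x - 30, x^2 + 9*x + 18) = x + 6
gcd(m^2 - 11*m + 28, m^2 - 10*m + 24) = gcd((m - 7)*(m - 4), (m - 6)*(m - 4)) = m - 4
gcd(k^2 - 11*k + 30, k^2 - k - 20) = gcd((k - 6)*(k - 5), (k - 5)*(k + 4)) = k - 5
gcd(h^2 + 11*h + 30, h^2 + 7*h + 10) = h + 5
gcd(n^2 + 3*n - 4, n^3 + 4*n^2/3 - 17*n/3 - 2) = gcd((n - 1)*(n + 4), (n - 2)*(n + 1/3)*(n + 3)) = 1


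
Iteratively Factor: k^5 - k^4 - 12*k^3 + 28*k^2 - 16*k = (k)*(k^4 - k^3 - 12*k^2 + 28*k - 16) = k*(k - 2)*(k^3 + k^2 - 10*k + 8) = k*(k - 2)^2*(k^2 + 3*k - 4) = k*(k - 2)^2*(k - 1)*(k + 4)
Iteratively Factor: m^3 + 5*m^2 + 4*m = (m)*(m^2 + 5*m + 4) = m*(m + 1)*(m + 4)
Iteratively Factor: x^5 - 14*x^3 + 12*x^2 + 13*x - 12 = (x + 4)*(x^4 - 4*x^3 + 2*x^2 + 4*x - 3) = (x - 3)*(x + 4)*(x^3 - x^2 - x + 1) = (x - 3)*(x + 1)*(x + 4)*(x^2 - 2*x + 1) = (x - 3)*(x - 1)*(x + 1)*(x + 4)*(x - 1)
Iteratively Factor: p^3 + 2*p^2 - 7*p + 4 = (p + 4)*(p^2 - 2*p + 1) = (p - 1)*(p + 4)*(p - 1)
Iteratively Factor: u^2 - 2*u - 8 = (u + 2)*(u - 4)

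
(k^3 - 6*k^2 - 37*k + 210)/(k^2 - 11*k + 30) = (k^2 - k - 42)/(k - 6)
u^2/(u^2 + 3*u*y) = u/(u + 3*y)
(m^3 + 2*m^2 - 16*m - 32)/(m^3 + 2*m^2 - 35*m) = (m^3 + 2*m^2 - 16*m - 32)/(m*(m^2 + 2*m - 35))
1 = 1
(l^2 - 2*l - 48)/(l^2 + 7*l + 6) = (l - 8)/(l + 1)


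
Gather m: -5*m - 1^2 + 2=1 - 5*m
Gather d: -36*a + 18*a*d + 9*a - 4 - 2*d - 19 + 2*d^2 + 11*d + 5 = -27*a + 2*d^2 + d*(18*a + 9) - 18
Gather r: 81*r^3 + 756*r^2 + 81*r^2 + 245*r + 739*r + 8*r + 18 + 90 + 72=81*r^3 + 837*r^2 + 992*r + 180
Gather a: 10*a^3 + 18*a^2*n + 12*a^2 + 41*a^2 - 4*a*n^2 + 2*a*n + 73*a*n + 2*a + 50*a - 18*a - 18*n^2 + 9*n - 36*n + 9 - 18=10*a^3 + a^2*(18*n + 53) + a*(-4*n^2 + 75*n + 34) - 18*n^2 - 27*n - 9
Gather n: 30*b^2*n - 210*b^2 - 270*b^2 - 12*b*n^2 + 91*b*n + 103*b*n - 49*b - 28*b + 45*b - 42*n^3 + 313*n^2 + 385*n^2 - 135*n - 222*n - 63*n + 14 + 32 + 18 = -480*b^2 - 32*b - 42*n^3 + n^2*(698 - 12*b) + n*(30*b^2 + 194*b - 420) + 64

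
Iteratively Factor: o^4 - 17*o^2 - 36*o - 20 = (o + 1)*(o^3 - o^2 - 16*o - 20) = (o - 5)*(o + 1)*(o^2 + 4*o + 4) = (o - 5)*(o + 1)*(o + 2)*(o + 2)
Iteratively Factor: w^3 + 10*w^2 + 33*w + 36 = (w + 3)*(w^2 + 7*w + 12) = (w + 3)^2*(w + 4)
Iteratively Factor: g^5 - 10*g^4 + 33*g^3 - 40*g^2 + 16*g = (g - 4)*(g^4 - 6*g^3 + 9*g^2 - 4*g) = g*(g - 4)*(g^3 - 6*g^2 + 9*g - 4) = g*(g - 4)*(g - 1)*(g^2 - 5*g + 4) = g*(g - 4)^2*(g - 1)*(g - 1)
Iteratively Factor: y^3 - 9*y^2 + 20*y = (y - 4)*(y^2 - 5*y) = (y - 5)*(y - 4)*(y)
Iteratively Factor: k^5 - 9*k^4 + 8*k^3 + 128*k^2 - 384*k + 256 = (k + 4)*(k^4 - 13*k^3 + 60*k^2 - 112*k + 64) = (k - 4)*(k + 4)*(k^3 - 9*k^2 + 24*k - 16) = (k - 4)*(k - 1)*(k + 4)*(k^2 - 8*k + 16) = (k - 4)^2*(k - 1)*(k + 4)*(k - 4)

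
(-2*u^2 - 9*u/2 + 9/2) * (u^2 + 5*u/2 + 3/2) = -2*u^4 - 19*u^3/2 - 39*u^2/4 + 9*u/2 + 27/4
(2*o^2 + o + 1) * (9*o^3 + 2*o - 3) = 18*o^5 + 9*o^4 + 13*o^3 - 4*o^2 - o - 3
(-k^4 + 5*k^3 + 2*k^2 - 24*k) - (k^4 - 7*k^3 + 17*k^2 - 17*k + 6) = -2*k^4 + 12*k^3 - 15*k^2 - 7*k - 6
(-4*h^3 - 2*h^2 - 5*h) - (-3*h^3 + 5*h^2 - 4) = -h^3 - 7*h^2 - 5*h + 4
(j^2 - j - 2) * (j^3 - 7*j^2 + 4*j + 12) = j^5 - 8*j^4 + 9*j^3 + 22*j^2 - 20*j - 24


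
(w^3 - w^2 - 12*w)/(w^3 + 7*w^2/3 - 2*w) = 3*(w - 4)/(3*w - 2)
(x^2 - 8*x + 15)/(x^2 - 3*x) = (x - 5)/x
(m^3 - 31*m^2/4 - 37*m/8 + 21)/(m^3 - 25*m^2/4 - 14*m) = (m - 3/2)/m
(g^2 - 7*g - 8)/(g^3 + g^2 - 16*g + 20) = (g^2 - 7*g - 8)/(g^3 + g^2 - 16*g + 20)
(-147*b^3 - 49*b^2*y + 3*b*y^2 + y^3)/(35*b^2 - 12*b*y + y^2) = (21*b^2 + 10*b*y + y^2)/(-5*b + y)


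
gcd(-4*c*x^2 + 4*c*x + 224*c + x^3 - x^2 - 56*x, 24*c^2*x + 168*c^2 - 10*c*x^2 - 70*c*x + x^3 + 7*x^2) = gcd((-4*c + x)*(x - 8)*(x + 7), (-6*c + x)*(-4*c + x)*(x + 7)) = -4*c*x - 28*c + x^2 + 7*x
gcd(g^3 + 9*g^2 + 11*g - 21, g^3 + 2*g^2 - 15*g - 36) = g + 3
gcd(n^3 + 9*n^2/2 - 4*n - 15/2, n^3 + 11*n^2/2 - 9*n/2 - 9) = n^2 - n/2 - 3/2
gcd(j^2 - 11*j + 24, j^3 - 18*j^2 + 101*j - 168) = j^2 - 11*j + 24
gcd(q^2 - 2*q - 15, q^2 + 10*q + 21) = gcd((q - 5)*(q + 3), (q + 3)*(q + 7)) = q + 3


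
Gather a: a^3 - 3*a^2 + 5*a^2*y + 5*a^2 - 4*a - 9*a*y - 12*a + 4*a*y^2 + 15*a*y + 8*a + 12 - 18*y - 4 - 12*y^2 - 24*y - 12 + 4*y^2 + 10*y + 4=a^3 + a^2*(5*y + 2) + a*(4*y^2 + 6*y - 8) - 8*y^2 - 32*y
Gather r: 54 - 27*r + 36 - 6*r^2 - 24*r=-6*r^2 - 51*r + 90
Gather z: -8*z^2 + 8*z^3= 8*z^3 - 8*z^2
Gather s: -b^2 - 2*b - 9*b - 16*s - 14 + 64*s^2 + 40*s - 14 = -b^2 - 11*b + 64*s^2 + 24*s - 28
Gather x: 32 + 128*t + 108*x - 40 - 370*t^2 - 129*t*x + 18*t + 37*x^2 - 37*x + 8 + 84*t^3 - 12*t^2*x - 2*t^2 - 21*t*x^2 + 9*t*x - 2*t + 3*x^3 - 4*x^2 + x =84*t^3 - 372*t^2 + 144*t + 3*x^3 + x^2*(33 - 21*t) + x*(-12*t^2 - 120*t + 72)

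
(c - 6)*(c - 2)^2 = c^3 - 10*c^2 + 28*c - 24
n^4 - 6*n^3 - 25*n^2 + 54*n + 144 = (n - 8)*(n - 3)*(n + 2)*(n + 3)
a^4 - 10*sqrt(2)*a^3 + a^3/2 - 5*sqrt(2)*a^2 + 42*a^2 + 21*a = a*(a + 1/2)*(a - 7*sqrt(2))*(a - 3*sqrt(2))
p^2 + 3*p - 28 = (p - 4)*(p + 7)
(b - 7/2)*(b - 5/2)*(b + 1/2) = b^3 - 11*b^2/2 + 23*b/4 + 35/8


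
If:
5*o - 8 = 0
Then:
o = 8/5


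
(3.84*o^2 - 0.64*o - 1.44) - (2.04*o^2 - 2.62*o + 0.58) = 1.8*o^2 + 1.98*o - 2.02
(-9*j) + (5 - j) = 5 - 10*j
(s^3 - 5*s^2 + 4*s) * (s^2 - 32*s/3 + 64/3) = s^5 - 47*s^4/3 + 236*s^3/3 - 448*s^2/3 + 256*s/3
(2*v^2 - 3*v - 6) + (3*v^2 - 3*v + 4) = 5*v^2 - 6*v - 2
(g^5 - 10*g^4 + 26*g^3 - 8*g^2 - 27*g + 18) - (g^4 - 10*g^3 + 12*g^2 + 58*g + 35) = g^5 - 11*g^4 + 36*g^3 - 20*g^2 - 85*g - 17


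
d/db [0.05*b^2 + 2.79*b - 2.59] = 0.1*b + 2.79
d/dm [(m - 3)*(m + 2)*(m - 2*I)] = 3*m^2 + m*(-2 - 4*I) - 6 + 2*I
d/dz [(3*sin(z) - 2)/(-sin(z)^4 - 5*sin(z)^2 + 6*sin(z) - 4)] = (9*sin(z)^3 - 8*sin(z)^2 + 15*sin(z) - 20)*sin(z)*cos(z)/(sin(z)^4 + 5*sin(z)^2 - 6*sin(z) + 4)^2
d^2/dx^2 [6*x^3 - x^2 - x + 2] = 36*x - 2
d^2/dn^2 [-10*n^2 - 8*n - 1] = -20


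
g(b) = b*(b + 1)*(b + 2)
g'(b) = b*(b + 1) + b*(b + 2) + (b + 1)*(b + 2) = 3*b^2 + 6*b + 2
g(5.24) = 236.73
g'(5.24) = 115.81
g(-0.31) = -0.36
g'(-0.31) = 0.43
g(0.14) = 0.34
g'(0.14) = 2.90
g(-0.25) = -0.33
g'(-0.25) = 0.69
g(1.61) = 15.17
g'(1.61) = 19.44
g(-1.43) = 0.35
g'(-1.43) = -0.45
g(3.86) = 109.93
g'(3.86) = 69.86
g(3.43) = 82.51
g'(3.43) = 57.87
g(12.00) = 2184.00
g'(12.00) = 506.00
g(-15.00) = -2730.00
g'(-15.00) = 587.00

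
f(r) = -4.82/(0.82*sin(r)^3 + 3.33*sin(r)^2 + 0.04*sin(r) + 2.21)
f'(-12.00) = 1.60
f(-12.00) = -1.45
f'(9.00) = -1.73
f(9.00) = -1.69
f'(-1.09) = -0.49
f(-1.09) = -1.14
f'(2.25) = -0.94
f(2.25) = -1.04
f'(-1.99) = 0.42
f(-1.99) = -1.11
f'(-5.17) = 0.56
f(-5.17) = -0.87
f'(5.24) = -0.55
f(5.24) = -1.17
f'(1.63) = -0.06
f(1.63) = -0.76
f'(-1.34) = -0.22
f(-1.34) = -1.05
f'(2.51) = -1.48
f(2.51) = -1.35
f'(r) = -4.82*(-2.46*sin(r)^2*cos(r) - 6.66*sin(r)*cos(r) - 0.04*cos(r))/(0.82*sin(r)^3 + 3.33*sin(r)^2 + 0.04*sin(r) + 2.21)^2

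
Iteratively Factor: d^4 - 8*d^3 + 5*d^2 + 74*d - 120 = (d - 4)*(d^3 - 4*d^2 - 11*d + 30) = (d - 4)*(d + 3)*(d^2 - 7*d + 10) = (d - 4)*(d - 2)*(d + 3)*(d - 5)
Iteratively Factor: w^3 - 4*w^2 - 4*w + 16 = (w - 2)*(w^2 - 2*w - 8) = (w - 4)*(w - 2)*(w + 2)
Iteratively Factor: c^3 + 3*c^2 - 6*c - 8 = (c + 1)*(c^2 + 2*c - 8) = (c + 1)*(c + 4)*(c - 2)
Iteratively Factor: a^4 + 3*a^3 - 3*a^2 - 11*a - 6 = (a - 2)*(a^3 + 5*a^2 + 7*a + 3) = (a - 2)*(a + 1)*(a^2 + 4*a + 3) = (a - 2)*(a + 1)^2*(a + 3)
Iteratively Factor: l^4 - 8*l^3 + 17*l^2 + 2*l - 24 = (l - 3)*(l^3 - 5*l^2 + 2*l + 8) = (l - 4)*(l - 3)*(l^2 - l - 2) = (l - 4)*(l - 3)*(l - 2)*(l + 1)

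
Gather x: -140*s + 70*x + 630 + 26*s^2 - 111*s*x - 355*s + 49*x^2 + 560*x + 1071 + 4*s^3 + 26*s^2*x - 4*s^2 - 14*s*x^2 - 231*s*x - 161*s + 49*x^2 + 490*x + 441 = 4*s^3 + 22*s^2 - 656*s + x^2*(98 - 14*s) + x*(26*s^2 - 342*s + 1120) + 2142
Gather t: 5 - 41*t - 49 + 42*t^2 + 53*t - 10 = 42*t^2 + 12*t - 54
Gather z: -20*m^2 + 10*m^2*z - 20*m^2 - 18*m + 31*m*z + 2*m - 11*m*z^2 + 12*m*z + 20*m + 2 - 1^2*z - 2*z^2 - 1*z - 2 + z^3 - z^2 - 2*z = -40*m^2 + 4*m + z^3 + z^2*(-11*m - 3) + z*(10*m^2 + 43*m - 4)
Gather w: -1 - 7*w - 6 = -7*w - 7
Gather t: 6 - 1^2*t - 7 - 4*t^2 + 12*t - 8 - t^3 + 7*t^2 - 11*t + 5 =-t^3 + 3*t^2 - 4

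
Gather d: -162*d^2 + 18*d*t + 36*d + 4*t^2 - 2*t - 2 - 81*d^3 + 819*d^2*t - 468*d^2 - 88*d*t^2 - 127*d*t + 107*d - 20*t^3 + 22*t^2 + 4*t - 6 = -81*d^3 + d^2*(819*t - 630) + d*(-88*t^2 - 109*t + 143) - 20*t^3 + 26*t^2 + 2*t - 8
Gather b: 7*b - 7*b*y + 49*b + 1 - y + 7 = b*(56 - 7*y) - y + 8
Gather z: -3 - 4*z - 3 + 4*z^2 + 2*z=4*z^2 - 2*z - 6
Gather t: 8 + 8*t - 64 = 8*t - 56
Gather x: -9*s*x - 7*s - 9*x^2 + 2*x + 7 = -7*s - 9*x^2 + x*(2 - 9*s) + 7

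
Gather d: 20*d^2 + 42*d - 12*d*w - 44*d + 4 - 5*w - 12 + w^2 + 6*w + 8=20*d^2 + d*(-12*w - 2) + w^2 + w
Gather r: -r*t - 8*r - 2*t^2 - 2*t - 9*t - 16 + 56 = r*(-t - 8) - 2*t^2 - 11*t + 40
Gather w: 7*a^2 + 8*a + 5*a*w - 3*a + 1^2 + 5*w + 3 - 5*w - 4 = 7*a^2 + 5*a*w + 5*a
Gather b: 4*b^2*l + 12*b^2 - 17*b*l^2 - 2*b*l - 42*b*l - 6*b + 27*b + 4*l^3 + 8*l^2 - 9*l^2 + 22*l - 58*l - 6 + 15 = b^2*(4*l + 12) + b*(-17*l^2 - 44*l + 21) + 4*l^3 - l^2 - 36*l + 9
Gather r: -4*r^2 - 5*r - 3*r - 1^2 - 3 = -4*r^2 - 8*r - 4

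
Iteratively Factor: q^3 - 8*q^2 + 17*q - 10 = (q - 1)*(q^2 - 7*q + 10) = (q - 2)*(q - 1)*(q - 5)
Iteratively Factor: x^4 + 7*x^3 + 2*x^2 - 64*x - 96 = (x + 4)*(x^3 + 3*x^2 - 10*x - 24) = (x + 2)*(x + 4)*(x^2 + x - 12) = (x + 2)*(x + 4)^2*(x - 3)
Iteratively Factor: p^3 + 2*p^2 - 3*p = (p)*(p^2 + 2*p - 3) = p*(p + 3)*(p - 1)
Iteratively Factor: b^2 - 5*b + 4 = (b - 4)*(b - 1)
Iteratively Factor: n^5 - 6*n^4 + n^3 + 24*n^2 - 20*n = (n - 1)*(n^4 - 5*n^3 - 4*n^2 + 20*n) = (n - 2)*(n - 1)*(n^3 - 3*n^2 - 10*n) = (n - 5)*(n - 2)*(n - 1)*(n^2 + 2*n) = (n - 5)*(n - 2)*(n - 1)*(n + 2)*(n)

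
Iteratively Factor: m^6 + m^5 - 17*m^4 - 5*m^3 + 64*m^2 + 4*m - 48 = (m + 2)*(m^5 - m^4 - 15*m^3 + 25*m^2 + 14*m - 24) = (m + 2)*(m + 4)*(m^4 - 5*m^3 + 5*m^2 + 5*m - 6) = (m - 3)*(m + 2)*(m + 4)*(m^3 - 2*m^2 - m + 2) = (m - 3)*(m - 2)*(m + 2)*(m + 4)*(m^2 - 1) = (m - 3)*(m - 2)*(m + 1)*(m + 2)*(m + 4)*(m - 1)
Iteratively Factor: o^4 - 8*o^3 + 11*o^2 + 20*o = (o)*(o^3 - 8*o^2 + 11*o + 20) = o*(o - 5)*(o^2 - 3*o - 4) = o*(o - 5)*(o - 4)*(o + 1)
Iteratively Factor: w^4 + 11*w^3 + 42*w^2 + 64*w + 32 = (w + 1)*(w^3 + 10*w^2 + 32*w + 32) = (w + 1)*(w + 2)*(w^2 + 8*w + 16) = (w + 1)*(w + 2)*(w + 4)*(w + 4)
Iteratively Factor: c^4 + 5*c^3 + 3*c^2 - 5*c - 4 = (c + 4)*(c^3 + c^2 - c - 1) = (c + 1)*(c + 4)*(c^2 - 1) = (c - 1)*(c + 1)*(c + 4)*(c + 1)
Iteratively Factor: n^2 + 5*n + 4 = (n + 1)*(n + 4)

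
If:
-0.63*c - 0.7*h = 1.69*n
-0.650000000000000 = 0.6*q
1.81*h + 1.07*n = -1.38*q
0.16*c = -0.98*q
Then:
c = 6.64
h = 3.03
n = -3.73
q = -1.08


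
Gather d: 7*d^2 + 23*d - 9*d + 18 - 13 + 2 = 7*d^2 + 14*d + 7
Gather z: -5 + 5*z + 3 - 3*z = 2*z - 2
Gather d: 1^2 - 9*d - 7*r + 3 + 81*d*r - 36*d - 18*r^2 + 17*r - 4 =d*(81*r - 45) - 18*r^2 + 10*r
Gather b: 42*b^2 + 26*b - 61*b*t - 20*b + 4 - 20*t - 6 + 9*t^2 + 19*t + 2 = 42*b^2 + b*(6 - 61*t) + 9*t^2 - t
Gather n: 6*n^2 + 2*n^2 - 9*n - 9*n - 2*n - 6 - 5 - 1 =8*n^2 - 20*n - 12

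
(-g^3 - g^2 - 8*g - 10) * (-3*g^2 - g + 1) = 3*g^5 + 4*g^4 + 24*g^3 + 37*g^2 + 2*g - 10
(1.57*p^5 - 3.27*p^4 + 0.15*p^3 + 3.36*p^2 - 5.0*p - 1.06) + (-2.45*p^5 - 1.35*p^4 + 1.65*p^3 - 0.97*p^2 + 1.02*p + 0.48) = -0.88*p^5 - 4.62*p^4 + 1.8*p^3 + 2.39*p^2 - 3.98*p - 0.58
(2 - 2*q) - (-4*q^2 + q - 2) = 4*q^2 - 3*q + 4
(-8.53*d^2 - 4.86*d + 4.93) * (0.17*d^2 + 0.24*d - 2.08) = -1.4501*d^4 - 2.8734*d^3 + 17.4141*d^2 + 11.292*d - 10.2544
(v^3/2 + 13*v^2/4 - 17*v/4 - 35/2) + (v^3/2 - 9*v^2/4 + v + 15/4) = v^3 + v^2 - 13*v/4 - 55/4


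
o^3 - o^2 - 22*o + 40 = (o - 4)*(o - 2)*(o + 5)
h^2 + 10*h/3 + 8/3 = (h + 4/3)*(h + 2)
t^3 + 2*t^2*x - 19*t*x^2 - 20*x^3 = (t - 4*x)*(t + x)*(t + 5*x)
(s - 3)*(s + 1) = s^2 - 2*s - 3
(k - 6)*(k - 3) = k^2 - 9*k + 18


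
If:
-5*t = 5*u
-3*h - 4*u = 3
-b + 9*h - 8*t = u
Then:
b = -5*u - 9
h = -4*u/3 - 1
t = -u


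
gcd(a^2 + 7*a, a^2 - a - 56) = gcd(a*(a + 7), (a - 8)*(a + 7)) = a + 7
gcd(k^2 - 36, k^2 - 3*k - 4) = 1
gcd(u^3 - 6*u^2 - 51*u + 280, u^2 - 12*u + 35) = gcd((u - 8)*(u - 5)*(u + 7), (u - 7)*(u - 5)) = u - 5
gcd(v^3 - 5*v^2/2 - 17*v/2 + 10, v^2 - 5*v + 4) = v^2 - 5*v + 4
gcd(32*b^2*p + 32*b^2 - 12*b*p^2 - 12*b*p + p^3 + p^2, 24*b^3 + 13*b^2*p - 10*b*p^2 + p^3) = -8*b + p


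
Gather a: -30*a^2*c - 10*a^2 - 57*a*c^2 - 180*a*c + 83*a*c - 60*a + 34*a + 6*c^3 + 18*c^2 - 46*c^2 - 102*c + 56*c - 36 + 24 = a^2*(-30*c - 10) + a*(-57*c^2 - 97*c - 26) + 6*c^3 - 28*c^2 - 46*c - 12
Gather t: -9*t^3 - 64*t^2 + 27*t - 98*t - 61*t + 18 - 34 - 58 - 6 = -9*t^3 - 64*t^2 - 132*t - 80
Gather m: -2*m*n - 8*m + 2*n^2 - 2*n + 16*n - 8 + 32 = m*(-2*n - 8) + 2*n^2 + 14*n + 24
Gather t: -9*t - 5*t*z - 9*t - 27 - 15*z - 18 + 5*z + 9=t*(-5*z - 18) - 10*z - 36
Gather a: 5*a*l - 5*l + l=5*a*l - 4*l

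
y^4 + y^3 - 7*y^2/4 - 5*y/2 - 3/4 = (y - 3/2)*(y + 1/2)*(y + 1)^2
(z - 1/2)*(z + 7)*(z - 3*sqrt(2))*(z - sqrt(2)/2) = z^4 - 7*sqrt(2)*z^3/2 + 13*z^3/2 - 91*sqrt(2)*z^2/4 - z^2/2 + 49*sqrt(2)*z/4 + 39*z/2 - 21/2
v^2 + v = v*(v + 1)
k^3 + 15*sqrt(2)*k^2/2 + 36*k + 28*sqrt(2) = (k + 2*sqrt(2))^2*(k + 7*sqrt(2)/2)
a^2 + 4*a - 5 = (a - 1)*(a + 5)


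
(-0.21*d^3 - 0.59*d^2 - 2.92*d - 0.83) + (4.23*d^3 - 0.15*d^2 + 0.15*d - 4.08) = 4.02*d^3 - 0.74*d^2 - 2.77*d - 4.91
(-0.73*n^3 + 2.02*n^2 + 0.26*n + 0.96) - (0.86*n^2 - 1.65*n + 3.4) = -0.73*n^3 + 1.16*n^2 + 1.91*n - 2.44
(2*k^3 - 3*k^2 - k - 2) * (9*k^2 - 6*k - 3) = 18*k^5 - 39*k^4 + 3*k^3 - 3*k^2 + 15*k + 6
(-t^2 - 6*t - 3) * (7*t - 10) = -7*t^3 - 32*t^2 + 39*t + 30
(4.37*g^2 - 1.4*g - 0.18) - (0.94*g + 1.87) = 4.37*g^2 - 2.34*g - 2.05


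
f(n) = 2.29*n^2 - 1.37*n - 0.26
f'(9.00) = 39.85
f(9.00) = 172.90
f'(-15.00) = -70.07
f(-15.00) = 535.54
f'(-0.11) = -1.87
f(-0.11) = -0.08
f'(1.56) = 5.77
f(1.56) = 3.18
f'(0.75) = 2.06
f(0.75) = 0.00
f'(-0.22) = -2.38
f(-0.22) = 0.15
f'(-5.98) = -28.76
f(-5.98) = 89.82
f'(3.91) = 16.54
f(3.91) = 29.39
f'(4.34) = 18.51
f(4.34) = 36.93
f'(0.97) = 3.07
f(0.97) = 0.57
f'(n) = 4.58*n - 1.37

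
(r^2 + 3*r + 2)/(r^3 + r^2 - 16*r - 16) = (r + 2)/(r^2 - 16)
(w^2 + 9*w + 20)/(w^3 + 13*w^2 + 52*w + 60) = (w + 4)/(w^2 + 8*w + 12)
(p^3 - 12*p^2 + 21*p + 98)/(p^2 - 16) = (p^3 - 12*p^2 + 21*p + 98)/(p^2 - 16)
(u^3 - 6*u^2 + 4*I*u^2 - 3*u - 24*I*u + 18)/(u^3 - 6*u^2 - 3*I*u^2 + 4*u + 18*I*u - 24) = (u + 3*I)/(u - 4*I)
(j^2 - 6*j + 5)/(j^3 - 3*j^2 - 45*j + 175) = (j - 1)/(j^2 + 2*j - 35)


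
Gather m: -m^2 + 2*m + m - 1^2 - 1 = -m^2 + 3*m - 2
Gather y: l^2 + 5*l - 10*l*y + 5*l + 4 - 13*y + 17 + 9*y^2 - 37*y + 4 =l^2 + 10*l + 9*y^2 + y*(-10*l - 50) + 25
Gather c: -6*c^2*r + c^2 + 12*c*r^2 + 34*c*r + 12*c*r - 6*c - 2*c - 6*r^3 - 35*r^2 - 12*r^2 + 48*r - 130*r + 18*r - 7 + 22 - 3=c^2*(1 - 6*r) + c*(12*r^2 + 46*r - 8) - 6*r^3 - 47*r^2 - 64*r + 12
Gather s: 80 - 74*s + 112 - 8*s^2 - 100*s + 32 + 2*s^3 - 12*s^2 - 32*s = 2*s^3 - 20*s^2 - 206*s + 224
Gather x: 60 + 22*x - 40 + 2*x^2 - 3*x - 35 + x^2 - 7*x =3*x^2 + 12*x - 15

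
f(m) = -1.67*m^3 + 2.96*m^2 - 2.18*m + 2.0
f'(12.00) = -652.58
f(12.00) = -2483.68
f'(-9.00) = -461.27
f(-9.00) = 1478.81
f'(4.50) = -76.99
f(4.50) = -100.05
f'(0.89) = -0.88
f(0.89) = 1.23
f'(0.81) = -0.67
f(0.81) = 1.29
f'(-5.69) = -198.07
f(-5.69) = 417.88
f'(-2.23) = -40.30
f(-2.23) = 40.10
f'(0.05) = -1.90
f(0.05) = 1.90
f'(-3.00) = -65.03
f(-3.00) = 80.27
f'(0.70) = -0.49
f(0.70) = 1.35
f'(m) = -5.01*m^2 + 5.92*m - 2.18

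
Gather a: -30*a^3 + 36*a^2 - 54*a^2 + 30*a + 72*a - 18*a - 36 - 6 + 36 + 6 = -30*a^3 - 18*a^2 + 84*a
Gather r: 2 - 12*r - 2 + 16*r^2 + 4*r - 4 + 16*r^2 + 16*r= 32*r^2 + 8*r - 4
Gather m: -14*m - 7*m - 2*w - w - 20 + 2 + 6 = -21*m - 3*w - 12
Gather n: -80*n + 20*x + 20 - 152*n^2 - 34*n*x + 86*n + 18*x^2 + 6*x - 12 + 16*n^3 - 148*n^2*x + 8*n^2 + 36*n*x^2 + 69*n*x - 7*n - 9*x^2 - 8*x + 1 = 16*n^3 + n^2*(-148*x - 144) + n*(36*x^2 + 35*x - 1) + 9*x^2 + 18*x + 9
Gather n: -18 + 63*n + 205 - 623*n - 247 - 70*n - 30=-630*n - 90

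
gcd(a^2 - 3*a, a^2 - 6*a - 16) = 1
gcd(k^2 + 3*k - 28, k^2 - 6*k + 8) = k - 4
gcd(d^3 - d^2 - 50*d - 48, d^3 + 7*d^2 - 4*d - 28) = 1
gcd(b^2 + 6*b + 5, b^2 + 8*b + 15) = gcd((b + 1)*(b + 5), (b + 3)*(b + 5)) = b + 5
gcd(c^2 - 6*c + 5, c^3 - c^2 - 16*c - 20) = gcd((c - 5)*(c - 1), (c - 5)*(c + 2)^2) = c - 5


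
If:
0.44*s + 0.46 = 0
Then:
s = -1.05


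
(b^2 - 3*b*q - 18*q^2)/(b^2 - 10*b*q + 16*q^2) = (b^2 - 3*b*q - 18*q^2)/(b^2 - 10*b*q + 16*q^2)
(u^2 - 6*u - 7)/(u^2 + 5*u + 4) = (u - 7)/(u + 4)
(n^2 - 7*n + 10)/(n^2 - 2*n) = (n - 5)/n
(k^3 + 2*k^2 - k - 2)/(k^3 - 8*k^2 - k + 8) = (k + 2)/(k - 8)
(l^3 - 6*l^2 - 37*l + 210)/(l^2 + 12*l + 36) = (l^2 - 12*l + 35)/(l + 6)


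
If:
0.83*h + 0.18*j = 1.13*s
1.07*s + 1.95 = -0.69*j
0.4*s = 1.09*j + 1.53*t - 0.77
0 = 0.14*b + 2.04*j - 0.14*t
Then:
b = 17.5394756391082*t - 0.443517793999663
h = 1.242676314354*t - 2.51446275986564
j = 0.0304374956666436 - 1.13506205366429*t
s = 0.73195590376482*t - 1.8420578243084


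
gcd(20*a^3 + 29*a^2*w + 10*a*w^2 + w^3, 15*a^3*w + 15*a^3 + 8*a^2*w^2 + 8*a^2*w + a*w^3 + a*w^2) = 5*a + w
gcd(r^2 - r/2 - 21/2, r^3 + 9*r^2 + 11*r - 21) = r + 3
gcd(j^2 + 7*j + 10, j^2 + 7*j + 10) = j^2 + 7*j + 10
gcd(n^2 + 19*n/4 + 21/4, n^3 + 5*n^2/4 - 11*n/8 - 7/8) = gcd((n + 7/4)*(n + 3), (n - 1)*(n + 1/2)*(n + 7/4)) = n + 7/4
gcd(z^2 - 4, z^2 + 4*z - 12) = z - 2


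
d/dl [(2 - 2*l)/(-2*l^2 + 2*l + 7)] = 2*(-2*l^2 + 4*l - 9)/(4*l^4 - 8*l^3 - 24*l^2 + 28*l + 49)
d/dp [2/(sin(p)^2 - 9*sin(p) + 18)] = 2*(9 - 2*sin(p))*cos(p)/(sin(p)^2 - 9*sin(p) + 18)^2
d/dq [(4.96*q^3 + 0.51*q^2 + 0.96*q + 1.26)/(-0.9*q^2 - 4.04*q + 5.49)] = (-4.464*q^4 - 40.0768*q^3 + 80.4948*q^2 + 7.8678*q + 10.3608)/(0.81*q^4 + 7.272*q^3 + 6.4396*q^2 - 44.3592*q + 30.1401)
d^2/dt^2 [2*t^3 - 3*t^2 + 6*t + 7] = 12*t - 6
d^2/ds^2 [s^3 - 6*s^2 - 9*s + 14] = 6*s - 12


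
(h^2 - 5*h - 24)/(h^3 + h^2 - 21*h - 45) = (h - 8)/(h^2 - 2*h - 15)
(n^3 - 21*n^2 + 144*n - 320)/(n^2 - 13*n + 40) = n - 8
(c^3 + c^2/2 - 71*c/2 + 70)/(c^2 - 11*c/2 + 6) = (2*c^2 + 9*c - 35)/(2*c - 3)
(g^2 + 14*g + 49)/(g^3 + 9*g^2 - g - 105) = (g + 7)/(g^2 + 2*g - 15)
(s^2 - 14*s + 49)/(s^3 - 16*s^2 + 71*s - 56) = (s - 7)/(s^2 - 9*s + 8)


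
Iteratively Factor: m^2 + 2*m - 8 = (m + 4)*(m - 2)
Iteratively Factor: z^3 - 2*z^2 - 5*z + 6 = (z - 3)*(z^2 + z - 2) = (z - 3)*(z + 2)*(z - 1)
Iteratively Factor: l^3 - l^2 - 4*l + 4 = (l + 2)*(l^2 - 3*l + 2) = (l - 1)*(l + 2)*(l - 2)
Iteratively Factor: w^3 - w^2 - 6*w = (w - 3)*(w^2 + 2*w) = w*(w - 3)*(w + 2)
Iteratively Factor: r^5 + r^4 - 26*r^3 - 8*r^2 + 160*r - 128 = (r + 4)*(r^4 - 3*r^3 - 14*r^2 + 48*r - 32) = (r - 1)*(r + 4)*(r^3 - 2*r^2 - 16*r + 32) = (r - 2)*(r - 1)*(r + 4)*(r^2 - 16) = (r - 4)*(r - 2)*(r - 1)*(r + 4)*(r + 4)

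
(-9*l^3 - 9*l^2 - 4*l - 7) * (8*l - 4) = -72*l^4 - 36*l^3 + 4*l^2 - 40*l + 28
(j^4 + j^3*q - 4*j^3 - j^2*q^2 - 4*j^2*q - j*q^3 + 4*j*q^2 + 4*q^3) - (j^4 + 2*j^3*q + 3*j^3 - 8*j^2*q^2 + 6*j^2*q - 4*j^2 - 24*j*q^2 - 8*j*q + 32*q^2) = -j^3*q - 7*j^3 + 7*j^2*q^2 - 10*j^2*q + 4*j^2 - j*q^3 + 28*j*q^2 + 8*j*q + 4*q^3 - 32*q^2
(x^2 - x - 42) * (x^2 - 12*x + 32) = x^4 - 13*x^3 + 2*x^2 + 472*x - 1344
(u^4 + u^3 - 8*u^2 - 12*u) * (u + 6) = u^5 + 7*u^4 - 2*u^3 - 60*u^2 - 72*u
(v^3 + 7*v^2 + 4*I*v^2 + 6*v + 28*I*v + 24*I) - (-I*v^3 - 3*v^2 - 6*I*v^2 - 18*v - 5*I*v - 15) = v^3 + I*v^3 + 10*v^2 + 10*I*v^2 + 24*v + 33*I*v + 15 + 24*I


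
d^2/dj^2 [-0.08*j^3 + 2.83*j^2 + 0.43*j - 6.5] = 5.66 - 0.48*j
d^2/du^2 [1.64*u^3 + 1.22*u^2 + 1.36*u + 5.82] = 9.84*u + 2.44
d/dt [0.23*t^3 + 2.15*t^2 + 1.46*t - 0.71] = 0.69*t^2 + 4.3*t + 1.46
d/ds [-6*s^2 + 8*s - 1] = 8 - 12*s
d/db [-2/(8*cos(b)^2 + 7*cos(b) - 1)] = -2*(16*cos(b) + 7)*sin(b)/(8*cos(b)^2 + 7*cos(b) - 1)^2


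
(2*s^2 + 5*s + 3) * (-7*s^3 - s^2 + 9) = -14*s^5 - 37*s^4 - 26*s^3 + 15*s^2 + 45*s + 27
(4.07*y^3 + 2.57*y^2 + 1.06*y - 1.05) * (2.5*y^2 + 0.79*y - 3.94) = 10.175*y^5 + 9.6403*y^4 - 11.3555*y^3 - 11.9134*y^2 - 5.0059*y + 4.137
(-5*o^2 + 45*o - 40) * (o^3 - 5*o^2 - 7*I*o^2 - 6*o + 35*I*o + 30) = -5*o^5 + 70*o^4 + 35*I*o^4 - 235*o^3 - 490*I*o^3 - 220*o^2 + 1855*I*o^2 + 1590*o - 1400*I*o - 1200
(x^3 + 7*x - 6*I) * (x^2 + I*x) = x^5 + I*x^4 + 7*x^3 + I*x^2 + 6*x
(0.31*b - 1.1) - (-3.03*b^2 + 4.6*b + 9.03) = 3.03*b^2 - 4.29*b - 10.13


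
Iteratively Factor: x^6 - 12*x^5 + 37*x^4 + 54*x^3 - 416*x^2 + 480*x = (x - 4)*(x^5 - 8*x^4 + 5*x^3 + 74*x^2 - 120*x) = (x - 4)^2*(x^4 - 4*x^3 - 11*x^2 + 30*x) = x*(x - 4)^2*(x^3 - 4*x^2 - 11*x + 30) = x*(x - 4)^2*(x - 2)*(x^2 - 2*x - 15) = x*(x - 5)*(x - 4)^2*(x - 2)*(x + 3)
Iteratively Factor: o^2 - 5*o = (o - 5)*(o)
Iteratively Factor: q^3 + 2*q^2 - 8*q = (q)*(q^2 + 2*q - 8) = q*(q - 2)*(q + 4)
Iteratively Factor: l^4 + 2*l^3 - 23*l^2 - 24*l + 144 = (l + 4)*(l^3 - 2*l^2 - 15*l + 36) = (l - 3)*(l + 4)*(l^2 + l - 12) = (l - 3)^2*(l + 4)*(l + 4)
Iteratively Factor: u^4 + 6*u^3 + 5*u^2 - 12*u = (u)*(u^3 + 6*u^2 + 5*u - 12) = u*(u + 4)*(u^2 + 2*u - 3) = u*(u - 1)*(u + 4)*(u + 3)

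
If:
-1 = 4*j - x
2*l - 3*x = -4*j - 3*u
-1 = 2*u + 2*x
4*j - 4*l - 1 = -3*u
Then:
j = -41/96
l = -25/48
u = 5/24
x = -17/24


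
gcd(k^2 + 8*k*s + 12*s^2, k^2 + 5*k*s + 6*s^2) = k + 2*s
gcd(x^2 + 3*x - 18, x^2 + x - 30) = x + 6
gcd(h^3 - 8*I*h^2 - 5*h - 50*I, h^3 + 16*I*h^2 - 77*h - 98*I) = h + 2*I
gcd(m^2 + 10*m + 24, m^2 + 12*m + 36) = m + 6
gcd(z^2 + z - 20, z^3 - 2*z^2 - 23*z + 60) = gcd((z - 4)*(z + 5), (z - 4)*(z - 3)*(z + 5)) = z^2 + z - 20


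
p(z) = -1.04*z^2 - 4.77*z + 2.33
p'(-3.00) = 1.47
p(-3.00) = 7.28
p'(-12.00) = 20.19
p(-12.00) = -90.19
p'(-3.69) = 2.91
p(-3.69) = 5.77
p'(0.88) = -6.60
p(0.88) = -2.67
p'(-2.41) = 0.24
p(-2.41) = 7.79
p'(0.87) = -6.58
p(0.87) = -2.61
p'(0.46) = -5.73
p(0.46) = -0.08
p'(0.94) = -6.73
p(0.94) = -3.07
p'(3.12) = -11.26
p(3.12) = -22.68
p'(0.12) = -5.02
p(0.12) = 1.74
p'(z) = -2.08*z - 4.77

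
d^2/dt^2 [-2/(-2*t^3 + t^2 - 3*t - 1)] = 4*((1 - 6*t)*(2*t^3 - t^2 + 3*t + 1) + (6*t^2 - 2*t + 3)^2)/(2*t^3 - t^2 + 3*t + 1)^3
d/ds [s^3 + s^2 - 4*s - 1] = 3*s^2 + 2*s - 4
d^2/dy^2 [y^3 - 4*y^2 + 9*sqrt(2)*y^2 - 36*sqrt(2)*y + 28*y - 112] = 6*y - 8 + 18*sqrt(2)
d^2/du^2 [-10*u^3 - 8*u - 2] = -60*u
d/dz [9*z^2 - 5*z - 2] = 18*z - 5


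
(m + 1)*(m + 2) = m^2 + 3*m + 2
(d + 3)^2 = d^2 + 6*d + 9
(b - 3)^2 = b^2 - 6*b + 9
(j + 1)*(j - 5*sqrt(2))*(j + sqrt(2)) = j^3 - 4*sqrt(2)*j^2 + j^2 - 10*j - 4*sqrt(2)*j - 10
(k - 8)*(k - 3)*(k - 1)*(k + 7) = k^4 - 5*k^3 - 49*k^2 + 221*k - 168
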